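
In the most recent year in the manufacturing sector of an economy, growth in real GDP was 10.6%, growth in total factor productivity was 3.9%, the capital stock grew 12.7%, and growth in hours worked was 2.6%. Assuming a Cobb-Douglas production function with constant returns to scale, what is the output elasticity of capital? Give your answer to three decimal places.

The output elasticity of capital is 0.406.

gY = gA + α·gK + (1−α)·gL, so gY − gA − gL = α(gK − gL).
10.6 − 3.9 − 2.6 = α × (12.7 − 2.6).
4.1 = 10.1 α, so α = 0.40594.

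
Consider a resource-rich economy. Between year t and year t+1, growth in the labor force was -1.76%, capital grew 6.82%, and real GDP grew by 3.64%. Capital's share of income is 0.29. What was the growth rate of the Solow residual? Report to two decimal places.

Labor's share = 1 − 0.29 = 0.71.
Capital: 0.29 × 6.82 = 1.9778 pp.
The labor force: 0.71 × (-1.76) = -1.2496 pp.
TFP growth = 3.64 − 0.7282 = 2.9118%.

The Solow residual growth was 2.91%.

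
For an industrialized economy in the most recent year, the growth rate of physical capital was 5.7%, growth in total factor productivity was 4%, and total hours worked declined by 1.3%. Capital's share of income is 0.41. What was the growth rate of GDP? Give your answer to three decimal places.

5.570%

Labor's share = 1 − 0.41 = 0.59.
Physical capital: 0.41 × 5.7 = 2.337 pp.
Total hours worked: 0.59 × (-1.3) = -0.767 pp.
Output growth = 4 + 1.57 = 5.57%.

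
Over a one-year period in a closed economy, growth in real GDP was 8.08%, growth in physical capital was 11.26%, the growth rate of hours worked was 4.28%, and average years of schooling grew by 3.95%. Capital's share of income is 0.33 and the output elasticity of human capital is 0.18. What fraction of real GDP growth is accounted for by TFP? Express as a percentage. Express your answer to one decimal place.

Labor's share = 1 − 0.33 − 0.18 = 0.49.
Physical capital: 0.33 × 11.26 = 3.7158 pp.
Average years of schooling: 0.18 × 3.95 = 0.711 pp.
Hours worked: 0.49 × 4.28 = 2.0972 pp.
TFP growth = 8.08 − 6.524 = 1.556%.
TFP share of growth = 1.556 / 8.08 × 100 = 19.257%.

TFP accounted for 19.3% of growth.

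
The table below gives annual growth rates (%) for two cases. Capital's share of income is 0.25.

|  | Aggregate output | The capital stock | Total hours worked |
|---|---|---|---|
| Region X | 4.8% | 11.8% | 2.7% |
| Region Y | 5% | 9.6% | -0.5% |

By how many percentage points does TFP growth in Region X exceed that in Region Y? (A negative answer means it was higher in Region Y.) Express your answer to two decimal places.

Labor's share = 1 − 0.25 = 0.75.
Region X: TFP = 4.8 − 2.95 − 2.025 = -0.175%.
Region Y: TFP = 5 − 2.4 + 0.375 = 2.975%.
Difference = -0.175 − (2.975) = -3.15 pp.

-3.15 percentage points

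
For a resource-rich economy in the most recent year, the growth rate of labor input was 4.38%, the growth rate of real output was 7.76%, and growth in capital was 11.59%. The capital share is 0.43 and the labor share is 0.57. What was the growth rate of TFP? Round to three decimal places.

0.280%

Labor's share = 1 − 0.43 = 0.57.
Capital: 0.43 × 11.59 = 4.9837 pp.
Labor input: 0.57 × 4.38 = 2.4966 pp.
TFP growth = 7.76 − 7.4803 = 0.2797%.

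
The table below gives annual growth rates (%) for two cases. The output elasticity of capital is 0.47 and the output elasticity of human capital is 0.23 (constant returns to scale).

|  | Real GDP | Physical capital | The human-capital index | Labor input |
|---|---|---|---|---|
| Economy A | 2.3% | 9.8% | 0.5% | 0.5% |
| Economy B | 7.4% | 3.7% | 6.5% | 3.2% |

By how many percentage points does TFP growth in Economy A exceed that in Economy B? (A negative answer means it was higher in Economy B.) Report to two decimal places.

Labor's share = 1 − 0.47 − 0.23 = 0.3.
Economy A: TFP = 2.3 − 4.606 − 0.115 − 0.15 = -2.571%.
Economy B: TFP = 7.4 − 1.739 − 1.495 − 0.96 = 3.206%.
Difference = -2.571 − (3.206) = -5.777 pp.

-5.78 percentage points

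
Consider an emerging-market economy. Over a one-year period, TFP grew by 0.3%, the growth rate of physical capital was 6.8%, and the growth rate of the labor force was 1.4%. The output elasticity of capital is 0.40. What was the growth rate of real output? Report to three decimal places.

Labor's share = 1 − 0.4 = 0.6.
Physical capital: 0.4 × 6.8 = 2.72 pp.
The labor force: 0.6 × 1.4 = 0.84 pp.
Output growth = 0.3 + 3.56 = 3.86%.

3.860%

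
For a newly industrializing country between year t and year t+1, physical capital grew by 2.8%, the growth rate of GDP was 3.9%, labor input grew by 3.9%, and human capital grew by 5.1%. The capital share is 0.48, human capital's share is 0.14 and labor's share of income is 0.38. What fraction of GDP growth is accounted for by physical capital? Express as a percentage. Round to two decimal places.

Physical capital contributed 0.48 × 2.8 = 1.344 pp.
Share of growth = 1.344 / 3.9 × 100 = 34.4615%.

34.46%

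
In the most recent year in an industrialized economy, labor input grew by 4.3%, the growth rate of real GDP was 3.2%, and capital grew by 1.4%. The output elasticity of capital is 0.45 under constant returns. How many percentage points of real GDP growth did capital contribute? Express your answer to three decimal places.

Contribution = share × growth = 0.45 × 1.4 = 0.63 pp.

0.630 pp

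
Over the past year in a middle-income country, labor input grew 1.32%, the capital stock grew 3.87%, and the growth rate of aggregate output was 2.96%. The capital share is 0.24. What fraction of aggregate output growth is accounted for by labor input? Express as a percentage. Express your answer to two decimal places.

Labor's share = 1 − 0.24 = 0.76.
Labor input contributed 0.76 × 1.32 = 1.0032 pp.
Share of growth = 1.0032 / 2.96 × 100 = 33.8919%.

Labor input accounted for 33.89% of growth.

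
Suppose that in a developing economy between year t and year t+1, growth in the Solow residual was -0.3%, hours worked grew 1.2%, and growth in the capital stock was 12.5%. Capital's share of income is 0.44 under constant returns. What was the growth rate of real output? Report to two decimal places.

Labor's share = 1 − 0.44 = 0.56.
The capital stock: 0.44 × 12.5 = 5.5 pp.
Hours worked: 0.56 × 1.2 = 0.672 pp.
Output growth = -0.3 + 6.172 = 5.872%.

5.87%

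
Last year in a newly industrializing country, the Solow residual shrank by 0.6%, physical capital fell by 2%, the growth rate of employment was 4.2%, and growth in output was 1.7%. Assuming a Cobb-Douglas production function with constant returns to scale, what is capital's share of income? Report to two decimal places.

gY = gA + α·gK + (1−α)·gL, so gY − gA − gL = α(gK − gL).
1.7 + 0.6 − 4.2 = α × (-2 − 4.2).
-1.9 = -6.2 α, so α = 0.3065.

0.31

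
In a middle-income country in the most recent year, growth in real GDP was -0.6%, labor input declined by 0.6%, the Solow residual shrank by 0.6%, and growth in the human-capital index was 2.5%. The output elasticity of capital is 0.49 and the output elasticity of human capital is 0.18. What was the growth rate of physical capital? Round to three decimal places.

Labor's share = 1 − 0.49 − 0.18 = 0.33.
gY = gA + 0.18×2.5 + 0.33×(-0.6) + 0.49×g.
0.49×g = -0.6 + 0.6 − 0.252 = -0.252.
g = -0.252 / 0.49 = -0.51429%.

-0.514%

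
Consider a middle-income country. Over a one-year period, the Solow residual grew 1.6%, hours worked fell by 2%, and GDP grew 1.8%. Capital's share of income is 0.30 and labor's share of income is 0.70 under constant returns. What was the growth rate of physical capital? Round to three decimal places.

Labor's share = 1 − 0.3 = 0.7.
gY = gA + 0.7×(-2) + 0.3×g.
0.3×g = 1.8 − 1.6 + 1.4 = 1.6.
g = 1.6 / 0.3 = 5.33333%.

5.333%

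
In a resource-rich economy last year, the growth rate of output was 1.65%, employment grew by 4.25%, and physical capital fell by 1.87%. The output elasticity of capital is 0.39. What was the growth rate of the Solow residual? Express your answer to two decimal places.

-0.21%

Labor's share = 1 − 0.39 = 0.61.
Physical capital: 0.39 × (-1.87) = -0.7293 pp.
Employment: 0.61 × 4.25 = 2.5925 pp.
TFP growth = 1.65 − 1.8632 = -0.2132%.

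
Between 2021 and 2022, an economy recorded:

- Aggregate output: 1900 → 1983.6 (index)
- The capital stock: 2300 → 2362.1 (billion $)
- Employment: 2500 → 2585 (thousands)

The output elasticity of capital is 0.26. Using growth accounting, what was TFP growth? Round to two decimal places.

Aggregate output growth = (1983.6 − 1900) / 1900 = 4.4%.
The capital stock growth = (2362.1 − 2300) / 2300 = 2.7%.
Employment growth = (2585 − 2500) / 2500 = 3.4%.
Labor's share = 1 − 0.26 = 0.74.
The capital stock: 0.26 × 2.7 = 0.702 pp.
Employment: 0.74 × 3.4 = 2.516 pp.
TFP growth = 4.4 − 3.218 = 1.182%.

1.18%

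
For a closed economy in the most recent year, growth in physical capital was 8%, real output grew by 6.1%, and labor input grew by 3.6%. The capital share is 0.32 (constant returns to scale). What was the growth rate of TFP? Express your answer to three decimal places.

1.092%

Labor's share = 1 − 0.32 = 0.68.
Physical capital: 0.32 × 8 = 2.56 pp.
Labor input: 0.68 × 3.6 = 2.448 pp.
TFP growth = 6.1 − 5.008 = 1.092%.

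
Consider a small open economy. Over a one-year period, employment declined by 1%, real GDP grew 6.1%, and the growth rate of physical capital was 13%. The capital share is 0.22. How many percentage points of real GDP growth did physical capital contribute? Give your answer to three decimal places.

2.860 pp

Contribution = share × growth = 0.22 × 13 = 2.86 pp.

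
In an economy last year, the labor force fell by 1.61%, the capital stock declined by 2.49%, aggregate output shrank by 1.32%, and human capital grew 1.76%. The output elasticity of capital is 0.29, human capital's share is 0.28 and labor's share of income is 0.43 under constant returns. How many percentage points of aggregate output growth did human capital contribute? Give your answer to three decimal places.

Contribution = share × growth = 0.28 × 1.76 = 0.4928 pp.

0.493 percentage points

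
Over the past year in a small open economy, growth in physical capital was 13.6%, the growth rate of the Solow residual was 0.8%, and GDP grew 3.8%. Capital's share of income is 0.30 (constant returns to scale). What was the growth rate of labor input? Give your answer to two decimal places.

Labor's share = 1 − 0.3 = 0.7.
gY = gA + 0.3×13.6 + 0.7×g.
0.7×g = 3.8 − 0.8 − 4.08 = -1.08.
g = -1.08 / 0.7 = -1.5429%.

-1.54%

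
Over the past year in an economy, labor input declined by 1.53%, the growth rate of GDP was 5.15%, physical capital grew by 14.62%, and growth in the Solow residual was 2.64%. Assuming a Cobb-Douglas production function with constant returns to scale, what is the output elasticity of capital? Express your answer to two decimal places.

The output elasticity of capital is 0.25.

gY = gA + α·gK + (1−α)·gL, so gY − gA − gL = α(gK − gL).
5.15 − 2.64 + 1.53 = α × (14.62 − (-1.53)).
4.04 = 16.15 α, so α = 0.2502.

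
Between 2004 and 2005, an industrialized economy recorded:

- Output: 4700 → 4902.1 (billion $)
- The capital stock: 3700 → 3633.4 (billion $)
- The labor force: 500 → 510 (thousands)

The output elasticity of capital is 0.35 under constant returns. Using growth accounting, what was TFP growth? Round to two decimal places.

Output growth = (4902.1 − 4700) / 4700 = 4.3%.
The capital stock growth = (3633.4 − 3700) / 3700 = -1.8%.
The labor force growth = (510 − 500) / 500 = 2%.
Labor's share = 1 − 0.35 = 0.65.
The capital stock: 0.35 × (-1.8) = -0.63 pp.
The labor force: 0.65 × 2 = 1.3 pp.
TFP growth = 4.3 − 0.67 = 3.63%.

3.63%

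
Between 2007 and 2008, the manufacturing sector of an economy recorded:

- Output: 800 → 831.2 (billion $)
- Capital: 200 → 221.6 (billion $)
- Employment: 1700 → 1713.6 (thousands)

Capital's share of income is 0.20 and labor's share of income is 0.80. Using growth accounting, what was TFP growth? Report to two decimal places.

Output growth = (831.2 − 800) / 800 = 3.9%.
Capital growth = (221.6 − 200) / 200 = 10.8%.
Employment growth = (1713.6 − 1700) / 1700 = 0.8%.
Labor's share = 1 − 0.2 = 0.8.
Capital: 0.2 × 10.8 = 2.16 pp.
Employment: 0.8 × 0.8 = 0.64 pp.
TFP growth = 3.9 − 2.8 = 1.1%.

1.10%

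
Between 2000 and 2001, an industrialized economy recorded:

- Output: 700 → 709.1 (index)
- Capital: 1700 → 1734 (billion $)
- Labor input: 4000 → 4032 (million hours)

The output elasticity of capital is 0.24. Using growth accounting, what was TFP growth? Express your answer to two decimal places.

Output growth = (709.1 − 700) / 700 = 1.3%.
Capital growth = (1734 − 1700) / 1700 = 2%.
Labor input growth = (4032 − 4000) / 4000 = 0.8%.
Labor's share = 1 − 0.24 = 0.76.
Capital: 0.24 × 2 = 0.48 pp.
Labor input: 0.76 × 0.8 = 0.608 pp.
TFP growth = 1.3 − 1.088 = 0.212%.

0.21%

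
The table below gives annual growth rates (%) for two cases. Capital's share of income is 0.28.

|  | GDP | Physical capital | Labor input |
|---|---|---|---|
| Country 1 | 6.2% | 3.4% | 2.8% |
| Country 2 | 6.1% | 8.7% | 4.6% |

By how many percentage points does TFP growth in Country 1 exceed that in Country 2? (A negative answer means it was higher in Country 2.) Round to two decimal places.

Labor's share = 1 − 0.28 = 0.72.
Country 1: TFP = 6.2 − 0.952 − 2.016 = 3.232%.
Country 2: TFP = 6.1 − 2.436 − 3.312 = 0.352%.
Difference = 3.232 − (0.352) = 2.88 pp.

2.88 percentage points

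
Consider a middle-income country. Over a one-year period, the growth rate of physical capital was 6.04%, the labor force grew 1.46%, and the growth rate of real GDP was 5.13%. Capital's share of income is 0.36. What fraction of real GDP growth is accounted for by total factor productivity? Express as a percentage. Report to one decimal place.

Total factor productivity accounted for 39.4% of growth.

Labor's share = 1 − 0.36 = 0.64.
Physical capital: 0.36 × 6.04 = 2.1744 pp.
The labor force: 0.64 × 1.46 = 0.9344 pp.
TFP growth = 5.13 − 3.1088 = 2.0212%.
TFP share of growth = 2.0212 / 5.13 × 100 = 39.4%.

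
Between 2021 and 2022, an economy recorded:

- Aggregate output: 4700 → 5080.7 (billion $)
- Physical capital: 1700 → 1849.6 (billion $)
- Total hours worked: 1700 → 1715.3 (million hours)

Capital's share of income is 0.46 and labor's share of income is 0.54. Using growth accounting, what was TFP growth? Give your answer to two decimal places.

Aggregate output growth = (5080.7 − 4700) / 4700 = 8.1%.
Physical capital growth = (1849.6 − 1700) / 1700 = 8.8%.
Total hours worked growth = (1715.3 − 1700) / 1700 = 0.9%.
Labor's share = 1 − 0.46 = 0.54.
Physical capital: 0.46 × 8.8 = 4.048 pp.
Total hours worked: 0.54 × 0.9 = 0.486 pp.
TFP growth = 8.1 − 4.534 = 3.566%.

TFP grew 3.57%.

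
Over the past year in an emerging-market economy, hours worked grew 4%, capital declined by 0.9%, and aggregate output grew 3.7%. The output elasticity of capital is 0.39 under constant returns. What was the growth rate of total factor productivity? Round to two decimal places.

Labor's share = 1 − 0.39 = 0.61.
Capital: 0.39 × (-0.9) = -0.351 pp.
Hours worked: 0.61 × 4 = 2.44 pp.
TFP growth = 3.7 − 2.089 = 1.611%.

Total factor productivity growth was 1.61%.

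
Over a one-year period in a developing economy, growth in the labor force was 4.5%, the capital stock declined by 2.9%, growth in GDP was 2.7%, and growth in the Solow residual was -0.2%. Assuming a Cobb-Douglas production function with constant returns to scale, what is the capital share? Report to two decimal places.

0.22

gY = gA + α·gK + (1−α)·gL, so gY − gA − gL = α(gK − gL).
2.7 + 0.2 − 4.5 = α × (-2.9 − 4.5).
-1.6 = -7.4 α, so α = 0.2162.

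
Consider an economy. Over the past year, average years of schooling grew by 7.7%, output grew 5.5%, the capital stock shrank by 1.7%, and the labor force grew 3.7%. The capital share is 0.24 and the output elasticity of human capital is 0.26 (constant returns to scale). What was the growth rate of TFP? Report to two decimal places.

Labor's share = 1 − 0.24 − 0.26 = 0.5.
The capital stock: 0.24 × (-1.7) = -0.408 pp.
Average years of schooling: 0.26 × 7.7 = 2.002 pp.
The labor force: 0.5 × 3.7 = 1.85 pp.
TFP growth = 5.5 − 3.444 = 2.056%.

TFP growth was 2.06%.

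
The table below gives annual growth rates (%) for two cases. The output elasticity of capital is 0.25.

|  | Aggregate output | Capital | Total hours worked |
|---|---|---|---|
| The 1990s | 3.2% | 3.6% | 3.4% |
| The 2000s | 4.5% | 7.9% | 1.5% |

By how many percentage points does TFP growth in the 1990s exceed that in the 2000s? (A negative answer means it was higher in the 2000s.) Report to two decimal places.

Labor's share = 1 − 0.25 = 0.75.
The 1990s: TFP = 3.2 − 0.9 − 2.55 = -0.25%.
The 2000s: TFP = 4.5 − 1.975 − 1.125 = 1.4%.
Difference = -0.25 − (1.4) = -1.65 pp.

-1.65 percentage points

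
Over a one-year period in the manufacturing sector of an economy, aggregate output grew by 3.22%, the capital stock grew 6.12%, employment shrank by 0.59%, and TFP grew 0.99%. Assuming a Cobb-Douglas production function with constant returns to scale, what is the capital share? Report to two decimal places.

The capital share is 0.42.

gY = gA + α·gK + (1−α)·gL, so gY − gA − gL = α(gK − gL).
3.22 − 0.99 + 0.59 = α × (6.12 − (-0.59)).
2.82 = 6.71 α, so α = 0.4203.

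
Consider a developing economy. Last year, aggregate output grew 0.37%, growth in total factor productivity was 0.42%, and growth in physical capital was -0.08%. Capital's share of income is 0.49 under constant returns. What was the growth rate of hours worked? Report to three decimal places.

Labor's share = 1 − 0.49 = 0.51.
gY = gA + 0.49×(-0.08) + 0.51×g.
0.51×g = 0.37 − 0.42 + 0.0392 = -0.0108.
g = -0.0108 / 0.51 = -0.02118%.

-0.021%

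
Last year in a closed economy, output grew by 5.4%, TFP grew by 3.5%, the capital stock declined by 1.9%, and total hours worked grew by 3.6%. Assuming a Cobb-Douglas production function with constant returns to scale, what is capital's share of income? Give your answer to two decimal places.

gY = gA + α·gK + (1−α)·gL, so gY − gA − gL = α(gK − gL).
5.4 − 3.5 − 3.6 = α × (-1.9 − 3.6).
-1.7 = -5.5 α, so α = 0.3091.

0.31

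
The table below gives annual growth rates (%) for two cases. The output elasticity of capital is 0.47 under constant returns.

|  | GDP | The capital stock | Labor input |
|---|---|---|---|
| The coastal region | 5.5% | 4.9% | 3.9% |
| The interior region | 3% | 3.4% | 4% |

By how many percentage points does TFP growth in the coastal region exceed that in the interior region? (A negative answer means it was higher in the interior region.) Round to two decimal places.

Labor's share = 1 − 0.47 = 0.53.
The coastal region: TFP = 5.5 − 2.303 − 2.067 = 1.13%.
The interior region: TFP = 3 − 1.598 − 2.12 = -0.718%.
Difference = 1.13 − (-0.718) = 1.848 pp.

1.85 percentage points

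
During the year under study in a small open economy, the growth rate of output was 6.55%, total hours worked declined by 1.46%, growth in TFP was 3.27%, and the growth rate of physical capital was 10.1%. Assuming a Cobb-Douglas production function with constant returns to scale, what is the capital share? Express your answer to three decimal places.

0.410

gY = gA + α·gK + (1−α)·gL, so gY − gA − gL = α(gK − gL).
6.55 − 3.27 + 1.46 = α × (10.1 − (-1.46)).
4.74 = 11.56 α, so α = 0.41003.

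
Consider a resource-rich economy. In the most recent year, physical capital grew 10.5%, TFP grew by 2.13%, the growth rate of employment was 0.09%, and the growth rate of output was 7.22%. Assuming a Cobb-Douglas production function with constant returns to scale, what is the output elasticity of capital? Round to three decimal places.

gY = gA + α·gK + (1−α)·gL, so gY − gA − gL = α(gK − gL).
7.22 − 2.13 − 0.09 = α × (10.5 − 0.09).
5 = 10.41 α, so α = 0.48031.

The output elasticity of capital is 0.480.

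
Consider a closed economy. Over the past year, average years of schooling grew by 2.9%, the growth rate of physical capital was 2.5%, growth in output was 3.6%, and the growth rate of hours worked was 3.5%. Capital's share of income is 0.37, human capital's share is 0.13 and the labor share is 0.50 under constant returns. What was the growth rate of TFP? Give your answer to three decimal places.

Labor's share = 1 − 0.37 − 0.13 = 0.5.
Physical capital: 0.37 × 2.5 = 0.925 pp.
Average years of schooling: 0.13 × 2.9 = 0.377 pp.
Hours worked: 0.5 × 3.5 = 1.75 pp.
TFP growth = 3.6 − 3.052 = 0.548%.

0.548%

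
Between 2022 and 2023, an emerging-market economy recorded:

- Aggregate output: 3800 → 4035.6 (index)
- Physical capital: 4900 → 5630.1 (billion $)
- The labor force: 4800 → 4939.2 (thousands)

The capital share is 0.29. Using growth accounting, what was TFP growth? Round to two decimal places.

-0.18%

Aggregate output growth = (4035.6 − 3800) / 3800 = 6.2%.
Physical capital growth = (5630.1 − 4900) / 4900 = 14.9%.
The labor force growth = (4939.2 − 4800) / 4800 = 2.9%.
Labor's share = 1 − 0.29 = 0.71.
Physical capital: 0.29 × 14.9 = 4.321 pp.
The labor force: 0.71 × 2.9 = 2.059 pp.
TFP growth = 6.2 − 6.38 = -0.18%.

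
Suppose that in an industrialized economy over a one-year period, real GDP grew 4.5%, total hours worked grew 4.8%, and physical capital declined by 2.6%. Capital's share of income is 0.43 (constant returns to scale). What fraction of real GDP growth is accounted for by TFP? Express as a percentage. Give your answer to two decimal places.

Labor's share = 1 − 0.43 = 0.57.
Physical capital: 0.43 × (-2.6) = -1.118 pp.
Total hours worked: 0.57 × 4.8 = 2.736 pp.
TFP growth = 4.5 − 1.618 = 2.882%.
TFP share of growth = 2.882 / 4.5 × 100 = 64.0444%.

TFP accounted for 64.04% of growth.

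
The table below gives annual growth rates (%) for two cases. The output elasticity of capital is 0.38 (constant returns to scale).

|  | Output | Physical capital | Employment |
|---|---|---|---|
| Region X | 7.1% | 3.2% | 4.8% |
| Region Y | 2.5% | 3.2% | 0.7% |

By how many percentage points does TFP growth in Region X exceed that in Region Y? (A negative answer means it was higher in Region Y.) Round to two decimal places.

Labor's share = 1 − 0.38 = 0.62.
Region X: TFP = 7.1 − 1.216 − 2.976 = 2.908%.
Region Y: TFP = 2.5 − 1.216 − 0.434 = 0.85%.
Difference = 2.908 − (0.85) = 2.058 pp.

2.06 percentage points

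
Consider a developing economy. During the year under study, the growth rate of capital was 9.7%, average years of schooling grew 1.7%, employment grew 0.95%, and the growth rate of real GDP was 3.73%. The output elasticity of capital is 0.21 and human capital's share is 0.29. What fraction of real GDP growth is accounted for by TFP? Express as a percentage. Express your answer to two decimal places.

TFP accounted for 19.44% of growth.

Labor's share = 1 − 0.21 − 0.29 = 0.5.
Capital: 0.21 × 9.7 = 2.037 pp.
Average years of schooling: 0.29 × 1.7 = 0.493 pp.
Employment: 0.5 × 0.95 = 0.475 pp.
TFP growth = 3.73 − 3.005 = 0.725%.
TFP share of growth = 0.725 / 3.73 × 100 = 19.437%.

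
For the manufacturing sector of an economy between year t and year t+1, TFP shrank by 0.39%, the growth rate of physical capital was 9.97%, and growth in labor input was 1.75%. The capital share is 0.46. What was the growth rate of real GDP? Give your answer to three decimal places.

5.141%

Labor's share = 1 − 0.46 = 0.54.
Physical capital: 0.46 × 9.97 = 4.5862 pp.
Labor input: 0.54 × 1.75 = 0.945 pp.
Output growth = -0.39 + 5.5312 = 5.1412%.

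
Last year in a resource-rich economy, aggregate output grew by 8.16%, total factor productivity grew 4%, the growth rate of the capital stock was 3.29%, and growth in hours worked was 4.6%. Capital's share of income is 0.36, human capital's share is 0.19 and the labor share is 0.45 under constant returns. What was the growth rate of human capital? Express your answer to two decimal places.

Labor's share = 1 − 0.36 − 0.19 = 0.45.
gY = gA + 0.36×3.29 + 0.45×4.6 + 0.19×g.
0.19×g = 8.16 − 4 − 3.2544 = 0.9056.
g = 0.9056 / 0.19 = 4.7663%.

Human capital growth was 4.77%.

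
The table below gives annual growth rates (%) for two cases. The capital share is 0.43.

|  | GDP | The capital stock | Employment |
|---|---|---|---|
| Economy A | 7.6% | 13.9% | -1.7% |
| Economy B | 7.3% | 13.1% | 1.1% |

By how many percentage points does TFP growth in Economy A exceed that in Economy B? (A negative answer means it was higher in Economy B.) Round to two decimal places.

1.55 percentage points

Labor's share = 1 − 0.43 = 0.57.
Economy A: TFP = 7.6 − 5.977 + 0.969 = 2.592%.
Economy B: TFP = 7.3 − 5.633 − 0.627 = 1.04%.
Difference = 2.592 − (1.04) = 1.552 pp.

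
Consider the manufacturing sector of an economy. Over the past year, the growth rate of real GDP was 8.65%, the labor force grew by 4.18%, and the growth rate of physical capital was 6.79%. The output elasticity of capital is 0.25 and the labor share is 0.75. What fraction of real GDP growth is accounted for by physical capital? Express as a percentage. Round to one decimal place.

19.6%

Physical capital contributed 0.25 × 6.79 = 1.6975 pp.
Share of growth = 1.6975 / 8.65 × 100 = 19.624%.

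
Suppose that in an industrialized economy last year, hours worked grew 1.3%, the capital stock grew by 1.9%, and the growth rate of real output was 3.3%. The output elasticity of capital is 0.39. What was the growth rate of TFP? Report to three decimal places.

1.766%

Labor's share = 1 − 0.39 = 0.61.
The capital stock: 0.39 × 1.9 = 0.741 pp.
Hours worked: 0.61 × 1.3 = 0.793 pp.
TFP growth = 3.3 − 1.534 = 1.766%.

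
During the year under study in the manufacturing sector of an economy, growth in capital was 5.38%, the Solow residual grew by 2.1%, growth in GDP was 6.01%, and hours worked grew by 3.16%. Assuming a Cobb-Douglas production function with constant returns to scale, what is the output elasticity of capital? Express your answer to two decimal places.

0.34

gY = gA + α·gK + (1−α)·gL, so gY − gA − gL = α(gK − gL).
6.01 − 2.1 − 3.16 = α × (5.38 − 3.16).
0.75 = 2.22 α, so α = 0.3378.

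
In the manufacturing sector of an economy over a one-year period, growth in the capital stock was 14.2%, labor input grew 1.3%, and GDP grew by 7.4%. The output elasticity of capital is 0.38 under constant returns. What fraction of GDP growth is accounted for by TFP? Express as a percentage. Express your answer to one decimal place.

Labor's share = 1 − 0.38 = 0.62.
The capital stock: 0.38 × 14.2 = 5.396 pp.
Labor input: 0.62 × 1.3 = 0.806 pp.
TFP growth = 7.4 − 6.202 = 1.198%.
TFP share of growth = 1.198 / 7.4 × 100 = 16.189%.

16.2%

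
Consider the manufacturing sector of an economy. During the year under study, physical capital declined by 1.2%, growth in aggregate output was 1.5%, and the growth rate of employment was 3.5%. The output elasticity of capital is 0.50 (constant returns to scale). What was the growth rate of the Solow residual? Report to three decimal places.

0.350%

Labor's share = 1 − 0.5 = 0.5.
Physical capital: 0.5 × (-1.2) = -0.6 pp.
Employment: 0.5 × 3.5 = 1.75 pp.
TFP growth = 1.5 − 1.15 = 0.35%.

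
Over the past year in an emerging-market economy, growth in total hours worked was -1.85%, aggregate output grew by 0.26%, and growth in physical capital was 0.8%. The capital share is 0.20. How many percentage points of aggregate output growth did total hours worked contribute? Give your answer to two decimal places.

Labor's share = 1 − 0.2 = 0.8.
Contribution = share × growth = 0.8 × (-1.85) = -1.48 pp.

-1.48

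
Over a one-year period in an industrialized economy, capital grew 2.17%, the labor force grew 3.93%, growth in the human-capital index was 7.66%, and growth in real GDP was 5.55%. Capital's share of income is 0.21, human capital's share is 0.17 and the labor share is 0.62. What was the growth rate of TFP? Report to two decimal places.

Labor's share = 1 − 0.21 − 0.17 = 0.62.
Capital: 0.21 × 2.17 = 0.4557 pp.
The human-capital index: 0.17 × 7.66 = 1.3022 pp.
The labor force: 0.62 × 3.93 = 2.4366 pp.
TFP growth = 5.55 − 4.1945 = 1.3555%.

1.36%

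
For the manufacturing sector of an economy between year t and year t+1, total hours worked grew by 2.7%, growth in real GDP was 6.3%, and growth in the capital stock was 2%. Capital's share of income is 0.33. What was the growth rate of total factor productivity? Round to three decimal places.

Labor's share = 1 − 0.33 = 0.67.
The capital stock: 0.33 × 2 = 0.66 pp.
Total hours worked: 0.67 × 2.7 = 1.809 pp.
TFP growth = 6.3 − 2.469 = 3.831%.

3.831%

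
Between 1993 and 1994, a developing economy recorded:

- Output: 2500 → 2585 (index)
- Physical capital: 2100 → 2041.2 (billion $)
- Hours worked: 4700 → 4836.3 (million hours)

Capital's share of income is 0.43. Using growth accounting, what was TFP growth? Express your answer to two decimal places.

TFP grew 2.95%.

Output growth = (2585 − 2500) / 2500 = 3.4%.
Physical capital growth = (2041.2 − 2100) / 2100 = -2.8%.
Hours worked growth = (4836.3 − 4700) / 4700 = 2.9%.
Labor's share = 1 − 0.43 = 0.57.
Physical capital: 0.43 × (-2.8) = -1.204 pp.
Hours worked: 0.57 × 2.9 = 1.653 pp.
TFP growth = 3.4 − 0.449 = 2.951%.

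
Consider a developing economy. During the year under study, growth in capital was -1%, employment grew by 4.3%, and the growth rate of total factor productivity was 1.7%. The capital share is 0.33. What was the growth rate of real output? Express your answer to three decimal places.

Labor's share = 1 − 0.33 = 0.67.
Capital: 0.33 × (-1) = -0.33 pp.
Employment: 0.67 × 4.3 = 2.881 pp.
Output growth = 1.7 + 2.551 = 4.251%.

4.251%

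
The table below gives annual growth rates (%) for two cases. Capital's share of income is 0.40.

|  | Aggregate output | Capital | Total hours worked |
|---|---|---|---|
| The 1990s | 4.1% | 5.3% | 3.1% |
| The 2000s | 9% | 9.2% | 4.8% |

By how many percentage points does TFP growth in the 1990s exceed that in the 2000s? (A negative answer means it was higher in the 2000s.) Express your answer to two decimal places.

-2.32 percentage points

Labor's share = 1 − 0.4 = 0.6.
The 1990s: TFP = 4.1 − 2.12 − 1.86 = 0.12%.
The 2000s: TFP = 9 − 3.68 − 2.88 = 2.44%.
Difference = 0.12 − (2.44) = -2.32 pp.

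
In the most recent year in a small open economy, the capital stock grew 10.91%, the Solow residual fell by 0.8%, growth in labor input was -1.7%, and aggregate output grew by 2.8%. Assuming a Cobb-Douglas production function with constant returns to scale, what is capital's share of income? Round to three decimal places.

0.420

gY = gA + α·gK + (1−α)·gL, so gY − gA − gL = α(gK − gL).
2.8 + 0.8 + 1.7 = α × (10.91 − (-1.7)).
5.3 = 12.61 α, so α = 0.4203.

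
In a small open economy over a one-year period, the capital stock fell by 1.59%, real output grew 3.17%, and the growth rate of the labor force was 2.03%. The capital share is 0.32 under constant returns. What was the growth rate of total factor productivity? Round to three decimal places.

Total factor productivity grew 2.298%.

Labor's share = 1 − 0.32 = 0.68.
The capital stock: 0.32 × (-1.59) = -0.5088 pp.
The labor force: 0.68 × 2.03 = 1.3804 pp.
TFP growth = 3.17 − 0.8716 = 2.2984%.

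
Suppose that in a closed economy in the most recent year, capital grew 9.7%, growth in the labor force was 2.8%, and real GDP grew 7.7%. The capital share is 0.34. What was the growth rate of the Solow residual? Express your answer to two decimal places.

The Solow residual growth was 2.55%.

Labor's share = 1 − 0.34 = 0.66.
Capital: 0.34 × 9.7 = 3.298 pp.
The labor force: 0.66 × 2.8 = 1.848 pp.
TFP growth = 7.7 − 5.146 = 2.554%.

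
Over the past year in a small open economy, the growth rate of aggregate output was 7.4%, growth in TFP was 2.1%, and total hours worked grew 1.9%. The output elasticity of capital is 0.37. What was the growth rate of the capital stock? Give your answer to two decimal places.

Labor's share = 1 − 0.37 = 0.63.
gY = gA + 0.63×1.9 + 0.37×g.
0.37×g = 7.4 − 2.1 − 1.197 = 4.103.
g = 4.103 / 0.37 = 11.0892%.

11.09%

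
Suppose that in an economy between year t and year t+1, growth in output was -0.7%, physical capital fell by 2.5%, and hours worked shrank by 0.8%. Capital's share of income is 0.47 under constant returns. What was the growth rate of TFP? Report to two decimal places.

Labor's share = 1 − 0.47 = 0.53.
Physical capital: 0.47 × (-2.5) = -1.175 pp.
Hours worked: 0.53 × (-0.8) = -0.424 pp.
TFP growth = -0.7 + 1.599 = 0.899%.

TFP growth was 0.90%.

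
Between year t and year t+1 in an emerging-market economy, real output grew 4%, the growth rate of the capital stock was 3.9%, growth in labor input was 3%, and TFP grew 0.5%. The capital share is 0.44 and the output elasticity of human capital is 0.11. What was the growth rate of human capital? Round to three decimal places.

Human capital growth was 3.945%.

Labor's share = 1 − 0.44 − 0.11 = 0.45.
gY = gA + 0.44×3.9 + 0.45×3 + 0.11×g.
0.11×g = 4 − 0.5 − 3.066 = 0.434.
g = 0.434 / 0.11 = 3.94545%.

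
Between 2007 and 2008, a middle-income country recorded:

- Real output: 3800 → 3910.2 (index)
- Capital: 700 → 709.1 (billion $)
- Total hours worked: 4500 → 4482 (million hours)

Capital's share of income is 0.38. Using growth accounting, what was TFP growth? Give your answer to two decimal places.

2.65%

Real output growth = (3910.2 − 3800) / 3800 = 2.9%.
Capital growth = (709.1 − 700) / 700 = 1.3%.
Total hours worked growth = (4482 − 4500) / 4500 = -0.4%.
Labor's share = 1 − 0.38 = 0.62.
Capital: 0.38 × 1.3 = 0.494 pp.
Total hours worked: 0.62 × (-0.4) = -0.248 pp.
TFP growth = 2.9 − 0.246 = 2.654%.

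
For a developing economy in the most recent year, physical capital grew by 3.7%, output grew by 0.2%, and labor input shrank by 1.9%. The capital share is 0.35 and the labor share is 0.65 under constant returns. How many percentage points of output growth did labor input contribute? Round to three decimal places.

Labor's share = 1 − 0.35 = 0.65.
Contribution = share × growth = 0.65 × (-1.9) = -1.235 pp.

-1.235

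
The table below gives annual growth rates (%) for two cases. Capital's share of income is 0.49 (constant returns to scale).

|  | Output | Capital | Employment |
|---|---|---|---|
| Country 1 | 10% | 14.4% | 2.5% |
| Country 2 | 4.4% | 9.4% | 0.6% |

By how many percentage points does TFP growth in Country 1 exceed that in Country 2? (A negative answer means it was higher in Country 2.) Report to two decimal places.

2.18 percentage points

Labor's share = 1 − 0.49 = 0.51.
Country 1: TFP = 10 − 7.056 − 1.275 = 1.669%.
Country 2: TFP = 4.4 − 4.606 − 0.306 = -0.512%.
Difference = 1.669 − (-0.512) = 2.181 pp.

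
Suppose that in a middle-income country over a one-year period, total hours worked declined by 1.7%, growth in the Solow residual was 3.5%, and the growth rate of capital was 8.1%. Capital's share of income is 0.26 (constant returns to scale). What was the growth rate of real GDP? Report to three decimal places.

Real GDP growth was 4.348%.

Labor's share = 1 − 0.26 = 0.74.
Capital: 0.26 × 8.1 = 2.106 pp.
Total hours worked: 0.74 × (-1.7) = -1.258 pp.
Output growth = 3.5 + 0.848 = 4.348%.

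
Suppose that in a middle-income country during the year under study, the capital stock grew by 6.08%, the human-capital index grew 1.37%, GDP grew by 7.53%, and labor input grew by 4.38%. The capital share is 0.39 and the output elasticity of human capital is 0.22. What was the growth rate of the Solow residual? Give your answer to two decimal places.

Labor's share = 1 − 0.39 − 0.22 = 0.39.
The capital stock: 0.39 × 6.08 = 2.3712 pp.
The human-capital index: 0.22 × 1.37 = 0.3014 pp.
Labor input: 0.39 × 4.38 = 1.7082 pp.
TFP growth = 7.53 − 4.3808 = 3.1492%.

3.15%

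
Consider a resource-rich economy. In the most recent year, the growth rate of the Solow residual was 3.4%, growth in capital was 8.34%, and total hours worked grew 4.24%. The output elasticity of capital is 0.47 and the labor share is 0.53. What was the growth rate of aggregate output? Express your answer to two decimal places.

Labor's share = 1 − 0.47 = 0.53.
Capital: 0.47 × 8.34 = 3.9198 pp.
Total hours worked: 0.53 × 4.24 = 2.2472 pp.
Output growth = 3.4 + 6.167 = 9.567%.

Aggregate output growth was 9.57%.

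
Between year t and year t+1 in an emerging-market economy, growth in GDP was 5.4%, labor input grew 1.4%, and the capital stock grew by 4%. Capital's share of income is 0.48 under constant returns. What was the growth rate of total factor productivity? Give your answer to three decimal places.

Labor's share = 1 − 0.48 = 0.52.
The capital stock: 0.48 × 4 = 1.92 pp.
Labor input: 0.52 × 1.4 = 0.728 pp.
TFP growth = 5.4 − 2.648 = 2.752%.

Total factor productivity grew 2.752%.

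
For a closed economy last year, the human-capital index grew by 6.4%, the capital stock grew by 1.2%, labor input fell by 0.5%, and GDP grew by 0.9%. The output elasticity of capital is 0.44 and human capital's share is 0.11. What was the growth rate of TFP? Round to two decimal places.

Labor's share = 1 − 0.44 − 0.11 = 0.45.
The capital stock: 0.44 × 1.2 = 0.528 pp.
The human-capital index: 0.11 × 6.4 = 0.704 pp.
Labor input: 0.45 × (-0.5) = -0.225 pp.
TFP growth = 0.9 − 1.007 = -0.107%.

-0.11%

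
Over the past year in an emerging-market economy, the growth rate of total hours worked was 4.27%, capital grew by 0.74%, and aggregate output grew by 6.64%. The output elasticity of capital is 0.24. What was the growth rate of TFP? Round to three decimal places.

Labor's share = 1 − 0.24 = 0.76.
Capital: 0.24 × 0.74 = 0.1776 pp.
Total hours worked: 0.76 × 4.27 = 3.2452 pp.
TFP growth = 6.64 − 3.4228 = 3.2172%.

TFP growth was 3.217%.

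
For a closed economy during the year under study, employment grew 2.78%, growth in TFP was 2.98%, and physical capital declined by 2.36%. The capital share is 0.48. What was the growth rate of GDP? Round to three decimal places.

Labor's share = 1 − 0.48 = 0.52.
Physical capital: 0.48 × (-2.36) = -1.1328 pp.
Employment: 0.52 × 2.78 = 1.4456 pp.
Output growth = 2.98 + 0.3128 = 3.2928%.

3.293%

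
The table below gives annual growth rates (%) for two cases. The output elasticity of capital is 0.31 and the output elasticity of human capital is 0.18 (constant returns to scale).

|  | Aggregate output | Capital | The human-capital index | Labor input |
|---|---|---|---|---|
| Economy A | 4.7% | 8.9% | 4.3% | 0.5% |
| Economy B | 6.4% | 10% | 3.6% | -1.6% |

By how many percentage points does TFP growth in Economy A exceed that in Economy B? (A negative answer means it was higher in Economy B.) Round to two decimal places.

-2.56 percentage points

Labor's share = 1 − 0.31 − 0.18 = 0.51.
Economy A: TFP = 4.7 − 2.759 − 0.774 − 0.255 = 0.912%.
Economy B: TFP = 6.4 − 3.1 − 0.648 + 0.816 = 3.468%.
Difference = 0.912 − (3.468) = -2.556 pp.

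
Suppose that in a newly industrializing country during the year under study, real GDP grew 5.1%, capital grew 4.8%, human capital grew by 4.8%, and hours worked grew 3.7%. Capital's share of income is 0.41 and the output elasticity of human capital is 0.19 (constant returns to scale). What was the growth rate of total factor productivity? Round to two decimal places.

Labor's share = 1 − 0.41 − 0.19 = 0.4.
Capital: 0.41 × 4.8 = 1.968 pp.
Human capital: 0.19 × 4.8 = 0.912 pp.
Hours worked: 0.4 × 3.7 = 1.48 pp.
TFP growth = 5.1 − 4.36 = 0.74%.

0.74%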